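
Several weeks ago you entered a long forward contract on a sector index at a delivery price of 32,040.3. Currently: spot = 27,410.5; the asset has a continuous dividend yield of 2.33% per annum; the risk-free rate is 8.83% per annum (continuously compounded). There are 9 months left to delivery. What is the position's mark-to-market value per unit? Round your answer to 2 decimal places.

Current fair forward for the remaining 9 months: F = S·e^((r − q)·T), (r − q) = 0.0883 − 0.0233 = 0.0650
F = 27410.5 · e^(0.0650 × 9/12) = 27410.5 × 1.04995783 = 28779.8691
Value of long forward = (F − K)·e^(−rT) = (28779.8691 − 32040.3) · e^(−0.0883·9/12)
= -3260.4309 × 0.93592026 = -3051.50

-3051.50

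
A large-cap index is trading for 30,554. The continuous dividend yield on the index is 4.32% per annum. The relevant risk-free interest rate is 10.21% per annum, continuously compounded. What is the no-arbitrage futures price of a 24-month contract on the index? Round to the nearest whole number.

34,374

F = S·e^((r − q)T) = 30554 · e^((0.1021 − 0.0432) × 24/12)
= 30554 · e^0.117800 = 30554 × 1.125019
F = 34,374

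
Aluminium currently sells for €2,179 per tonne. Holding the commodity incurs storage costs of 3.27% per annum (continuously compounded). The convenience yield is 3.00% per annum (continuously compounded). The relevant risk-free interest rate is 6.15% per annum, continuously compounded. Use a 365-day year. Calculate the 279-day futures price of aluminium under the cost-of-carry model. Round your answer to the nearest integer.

€2,289 per tonne

Net carry = r + u − y = 0.0615 + 0.0327 − 0.0300 = 0.0642
F = S·e^((r+u−y)T) = 2179 · e^(0.0642 × 279/365) = 2179 · e^0.049073
= 2179 × 1.050297 = €2,289 per tonne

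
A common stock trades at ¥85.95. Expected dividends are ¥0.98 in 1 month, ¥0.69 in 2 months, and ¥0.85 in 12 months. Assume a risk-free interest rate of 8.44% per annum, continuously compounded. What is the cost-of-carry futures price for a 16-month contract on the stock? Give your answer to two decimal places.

¥93.46

PV(dividends) I = 0.98·e^(−0.0844·1/12) + 0.69·e^(−0.0844·2/12) + 0.85·e^(−0.0844·12/12)
I = 0.9731 + 0.6804 + 0.7812 = 2.4347
F = (S − I)·e^(rT) = (85.95 − 2.4347) · e^(0.0844·16/12)
= 83.5153 · e^0.112533 = 83.5153 × 1.119109 = ¥93.46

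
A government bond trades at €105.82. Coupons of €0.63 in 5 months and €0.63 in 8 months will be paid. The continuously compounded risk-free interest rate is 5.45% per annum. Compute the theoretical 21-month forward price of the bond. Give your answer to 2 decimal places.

PV(coupons) I = 0.63·e^(−0.0545·5/12) + 0.63·e^(−0.0545·8/12)
I = 0.6159 + 0.6075 = 1.2234
F = (S − I)·e^(rT) = (105.82 − 1.2234) · e^(0.0545·21/12)
= 104.5966 · e^0.095375 = 104.5966 × 1.100071 = €115.06

€115.06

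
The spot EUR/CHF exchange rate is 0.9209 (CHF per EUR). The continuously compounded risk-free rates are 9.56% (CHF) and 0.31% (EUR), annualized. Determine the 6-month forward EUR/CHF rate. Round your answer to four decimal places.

F = S·e^((r_CHF − r_EUR)T) = 0.9209 · e^((0.0956 − 0.0031) × 6/12)
= 0.9209 · e^0.046250 = 0.9209 × 1.047336
F = 0.9645 CHF per EUR

0.9645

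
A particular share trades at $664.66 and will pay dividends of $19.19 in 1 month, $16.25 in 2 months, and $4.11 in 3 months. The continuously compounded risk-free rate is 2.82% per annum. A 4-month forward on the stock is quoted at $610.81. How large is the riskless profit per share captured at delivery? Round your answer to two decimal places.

PV(dividends) I = 19.19·e^(−0.0282·1/12) + 16.25·e^(−0.0282·2/12) + 4.11·e^(−0.0282·3/12) = 39.3999
Fair forward F* = (S − I)·e^(rT) = (664.66 − 39.3999)·e^0.009400 = 625.2601 × 1.009444 = 631.1651
Market $610.81 < fair 631.1651: forward underpriced → reverse cash-and-carry (short the stock, invest proceeds at r, pay the dividends, go long the forward).
Profit at T = |F_mkt − F*| = |610.81 − 631.1651| = $20.36 per share

$20.36 per share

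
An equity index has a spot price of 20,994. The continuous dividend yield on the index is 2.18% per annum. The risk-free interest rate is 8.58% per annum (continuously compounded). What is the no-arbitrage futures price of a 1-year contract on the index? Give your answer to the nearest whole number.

22,382

F = S·e^((r − q)T) = 20994 · e^((0.0858 − 0.0218) × 1)
= 20994 · e^0.064000 = 20994 × 1.066092
F = 22,382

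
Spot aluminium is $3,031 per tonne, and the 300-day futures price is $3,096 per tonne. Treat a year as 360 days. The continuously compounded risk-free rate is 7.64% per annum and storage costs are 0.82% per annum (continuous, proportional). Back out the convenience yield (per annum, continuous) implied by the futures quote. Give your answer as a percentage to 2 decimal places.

F = S·e^((r+u−y)T) ⇒ (r+u−y) = ln(F/S)/T
ln(3096/3031) = 0.021218; /T ⇒ 0.025462
y = r + u − ln(F/S)/T = 0.0764 + 0.0082 − 0.025462 = 0.059138
y = 5.91%

5.91%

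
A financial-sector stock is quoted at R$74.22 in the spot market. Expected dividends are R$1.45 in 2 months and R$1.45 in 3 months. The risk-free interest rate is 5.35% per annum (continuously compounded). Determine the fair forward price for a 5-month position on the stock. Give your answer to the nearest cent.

PV(dividends) I = 1.45·e^(−0.0535·2/12) + 1.45·e^(−0.0535·3/12)
I = 1.4371 + 1.4307 = 2.8678
F = (S − I)·e^(rT) = (74.22 − 2.8678) · e^(0.0535·5/12)
= 71.3522 · e^0.022292 = 71.3522 × 1.022542 = R$72.96

R$72.96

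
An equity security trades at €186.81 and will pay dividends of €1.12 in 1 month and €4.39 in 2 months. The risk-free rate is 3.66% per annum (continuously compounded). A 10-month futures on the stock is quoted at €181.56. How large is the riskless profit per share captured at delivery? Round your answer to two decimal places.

PV(dividends) I = 1.12·e^(−0.0366·1/12) + 4.39·e^(−0.0366·2/12) = 5.4799
Fair futures F* = (S − I)·e^(rT) = (186.81 − 5.4799)·e^0.030500 = 181.3301 × 1.030970 = 186.9459
Market €181.56 < fair 186.9459: forward underpriced → reverse cash-and-carry (short the stock, invest proceeds at r, pay the dividends, go long the forward).
Profit at T = |F_mkt − F*| = |181.56 − 186.9459| = €5.39 per share

€5.39 per share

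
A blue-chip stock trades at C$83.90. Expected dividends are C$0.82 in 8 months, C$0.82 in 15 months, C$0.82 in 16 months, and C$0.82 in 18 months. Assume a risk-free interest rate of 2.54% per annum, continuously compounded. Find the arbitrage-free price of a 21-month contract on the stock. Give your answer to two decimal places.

PV(dividends) I = 0.82·e^(−0.0254·8/12) + 0.82·e^(−0.0254·15/12) + 0.82·e^(−0.0254·16/12) + 0.82·e^(−0.0254·18/12)
I = 0.8062 + 0.7944 + 0.7927 + 0.7893 = 3.1826
F = (S − I)·e^(rT) = (83.90 − 3.1826) · e^(0.0254·21/12)
= 80.7174 · e^0.044450 = 80.7174 × 1.045453 = C$84.39

C$84.39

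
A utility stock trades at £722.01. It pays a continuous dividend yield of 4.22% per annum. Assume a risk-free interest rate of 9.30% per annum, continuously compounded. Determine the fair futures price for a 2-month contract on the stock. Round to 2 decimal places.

£728.15

F = S·e^((r − q)T) = 722.01 · e^((0.0930 − 0.0422) × 2/12)
= 722.01 · e^0.008467 = 722.01 × 1.008503
F = £728.15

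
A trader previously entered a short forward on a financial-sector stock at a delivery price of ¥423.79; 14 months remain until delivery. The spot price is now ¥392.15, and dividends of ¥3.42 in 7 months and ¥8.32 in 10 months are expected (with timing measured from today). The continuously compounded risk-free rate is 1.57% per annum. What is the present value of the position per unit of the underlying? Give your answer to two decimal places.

PV(remaining dividends) I = 3.42·e^(−0.0157·7/12) + 8.32·e^(−0.0157·10/12) = 11.6007
Current forward F = (S − I)·e^(rT) = (392.15 − 11.6007)·e^(0.0157·14/12) = 380.5493 × 1.018485 = 387.5838
Value (long) = (F − K)·e^(−rT) = (387.5838 − 423.79) × 0.981850 = -35.5491
Short position value = −(long value) = ¥35.55

¥35.55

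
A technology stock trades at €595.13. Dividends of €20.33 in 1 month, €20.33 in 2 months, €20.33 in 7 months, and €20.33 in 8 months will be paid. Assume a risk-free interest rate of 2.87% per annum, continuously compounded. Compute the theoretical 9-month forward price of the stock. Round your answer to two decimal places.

€525.88

PV(dividends) I = 20.33·e^(−0.0287·1/12) + 20.33·e^(−0.0287·2/12) + 20.33·e^(−0.0287·7/12) + 20.33·e^(−0.0287·8/12)
I = 20.2814 + 20.2330 + 19.9925 + 19.9447 = 80.4516
F = (S − I)·e^(rT) = (595.13 − 80.4516) · e^(0.0287·9/12)
= 514.6784 · e^0.021525 = 514.6784 × 1.021758 = €525.88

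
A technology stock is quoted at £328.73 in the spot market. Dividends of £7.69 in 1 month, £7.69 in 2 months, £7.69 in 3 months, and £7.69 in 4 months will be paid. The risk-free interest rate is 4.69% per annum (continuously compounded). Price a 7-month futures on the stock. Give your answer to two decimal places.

PV(dividends) I = 7.69·e^(−0.0469·1/12) + 7.69·e^(−0.0469·2/12) + 7.69·e^(−0.0469·3/12) + 7.69·e^(−0.0469·4/12)
I = 7.6600 + 7.6301 + 7.6004 + 7.5707 = 30.4612
F = (S − I)·e^(rT) = (328.73 − 30.4612) · e^(0.0469·7/12)
= 298.2688 · e^0.027358 = 298.2688 × 1.027736 = £306.54

£306.54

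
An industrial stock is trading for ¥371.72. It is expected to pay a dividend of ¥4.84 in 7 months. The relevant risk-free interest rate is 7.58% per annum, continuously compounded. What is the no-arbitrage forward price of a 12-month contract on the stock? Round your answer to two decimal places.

PV(dividends) I = 4.84·e^(−0.0758·7/12)
I = 4.6307
F = (S − I)·e^(rT) = (371.72 − 4.6307) · e^(0.0758·12/12)
= 367.0893 · e^0.075800 = 367.0893 × 1.078747 = ¥396.00

¥396.00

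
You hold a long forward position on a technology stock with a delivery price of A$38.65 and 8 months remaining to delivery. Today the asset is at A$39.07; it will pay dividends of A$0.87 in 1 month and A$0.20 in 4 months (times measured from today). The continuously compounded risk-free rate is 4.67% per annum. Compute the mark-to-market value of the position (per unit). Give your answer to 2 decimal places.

A$0.54

PV(remaining dividends) I = 0.87·e^(−0.0467·1/12) + 0.20·e^(−0.0467·4/12) = 1.0635
Current forward F = (S − I)·e^(rT) = (39.07 − 1.0635)·e^(0.0467·8/12) = 38.0065 × 1.031623 = 39.2084
Value (long) = (F − K)·e^(−rT) = (39.2084 − 38.65) × 0.969346 = 0.5413
Value = A$0.54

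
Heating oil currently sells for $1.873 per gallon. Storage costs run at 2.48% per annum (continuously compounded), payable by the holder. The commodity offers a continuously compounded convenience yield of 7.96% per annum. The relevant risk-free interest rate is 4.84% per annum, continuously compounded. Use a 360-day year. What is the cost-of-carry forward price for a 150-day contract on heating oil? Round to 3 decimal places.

Net carry = r + u − y = 0.0484 + 0.0248 − 0.0796 = -0.0064
F = S·e^((r+u−y)T) = 1.873 · e^(-0.0064 × 150/360) = 1.873 · e^-0.002667
= 1.873 × 0.997337 = $1.868 per gallon

$1.868 per gallon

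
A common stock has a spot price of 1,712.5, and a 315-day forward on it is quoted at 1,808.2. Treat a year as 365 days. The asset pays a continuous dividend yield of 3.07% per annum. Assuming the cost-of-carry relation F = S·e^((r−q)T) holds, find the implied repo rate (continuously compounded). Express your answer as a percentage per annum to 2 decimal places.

From F = S·e^((r−q)T): (r − q) = ln(F/S)/T
ln(1808.2/1712.5) = ln(1.055883) = 0.054377
(r − q) = 0.054377 / (315/365) = 0.063008
r = ln(F/S)/T + q = 0.063008 + 0.0307 = 0.093708
r = 9.37%

9.37%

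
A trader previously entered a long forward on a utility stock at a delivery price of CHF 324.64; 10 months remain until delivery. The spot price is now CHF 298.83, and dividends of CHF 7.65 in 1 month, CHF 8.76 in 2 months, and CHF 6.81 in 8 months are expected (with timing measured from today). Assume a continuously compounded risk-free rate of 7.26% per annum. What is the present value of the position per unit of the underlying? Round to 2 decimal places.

-CHF 29.50

PV(remaining dividends) I = 7.65·e^(−0.0726·1/12) + 8.76·e^(−0.0726·2/12) + 6.81·e^(−0.0726·8/12) = 22.7467
Current forward F = (S − I)·e^(rT) = (298.83 − 22.7467)·e^(0.0726·10/12) = 276.0833 × 1.062368 = 293.3021
Value (long) = (F − K)·e^(−rT) = (293.3021 − 324.64) × 0.941294 = -29.4982
Value = -CHF 29.50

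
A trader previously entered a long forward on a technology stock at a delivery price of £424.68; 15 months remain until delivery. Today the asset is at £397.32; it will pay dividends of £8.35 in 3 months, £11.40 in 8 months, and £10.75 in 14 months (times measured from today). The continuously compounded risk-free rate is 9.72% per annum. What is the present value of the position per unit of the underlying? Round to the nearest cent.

-£7.20

PV(remaining dividends) I = 8.35·e^(−0.0972·3/12) + 11.40·e^(−0.0972·8/12) + 10.75·e^(−0.0972·14/12) = 28.4318
Current forward F = (S − I)·e^(rT) = (397.32 − 28.4318)·e^(0.0972·15/12) = 368.8882 × 1.129189 = 416.5445
Value (long) = (F − K)·e^(−rT) = (416.5445 − 424.68) × 0.885591 = -7.2047
Value = -£7.20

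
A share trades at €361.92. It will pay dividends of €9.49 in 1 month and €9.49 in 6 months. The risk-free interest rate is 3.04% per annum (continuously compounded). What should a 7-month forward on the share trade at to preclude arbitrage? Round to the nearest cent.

€349.25

PV(dividends) I = 9.49·e^(−0.0304·1/12) + 9.49·e^(−0.0304·6/12)
I = 9.4660 + 9.3468 = 18.8128
F = (S − I)·e^(rT) = (361.92 − 18.8128) · e^(0.0304·7/12)
= 343.1072 · e^0.017733 = 343.1072 × 1.017891 = €349.25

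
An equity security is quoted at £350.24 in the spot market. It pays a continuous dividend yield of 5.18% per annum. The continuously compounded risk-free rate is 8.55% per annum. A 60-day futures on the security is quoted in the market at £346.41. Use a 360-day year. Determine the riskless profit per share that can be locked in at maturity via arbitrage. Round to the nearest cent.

£5.80 per share

Fair futures: F* = S·e^(carry·T), with carry = (r − q) = 0.0855 − 0.0518 = 0.0337
F* = 350.24 · e^(0.0337 × 60/360) = 350.24 · e^0.005617 = 350.24 × 1.005633 = £352.2129
Market £346.41 < fair £352.2129: forward underpriced → reverse cash-and-carry (short spot, go long the forward).
At maturity, profit = |F_mkt − F*| = |346.41 − 352.2129| = £5.80 per share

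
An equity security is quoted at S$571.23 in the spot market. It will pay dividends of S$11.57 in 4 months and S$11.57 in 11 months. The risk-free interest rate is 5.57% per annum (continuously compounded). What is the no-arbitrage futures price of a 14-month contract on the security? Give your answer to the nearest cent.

S$585.73

PV(dividends) I = 11.57·e^(−0.0557·4/12) + 11.57·e^(−0.0557·11/12)
I = 11.3572 + 10.9941 = 22.3513
F = (S − I)·e^(rT) = (571.23 − 22.3513) · e^(0.0557·14/12)
= 548.8787 · e^0.064983 = 548.8787 × 1.067141 = S$585.73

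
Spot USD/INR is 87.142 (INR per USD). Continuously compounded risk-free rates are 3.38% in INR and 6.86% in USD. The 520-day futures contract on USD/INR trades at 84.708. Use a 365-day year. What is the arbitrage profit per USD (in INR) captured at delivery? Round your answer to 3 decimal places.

Fair futures: F* = S·e^(carry·T), with carry = (r_INR − r_USD) = 0.0338 − 0.0686 = -0.0348
F* = 87.142 · e^(-0.0348 × 520/365) = 87.142 · e^-0.049578 = 87.142 × 0.951631 = 82.9270
Market 84.708 > fair 82.9270: forward overpriced → cash-and-carry (buy spot, short the forward).
At maturity, profit = |F_mkt − F*| = |84.708 − 82.9270| = 1.781 per USD (in INR)

1.781 per USD (in INR)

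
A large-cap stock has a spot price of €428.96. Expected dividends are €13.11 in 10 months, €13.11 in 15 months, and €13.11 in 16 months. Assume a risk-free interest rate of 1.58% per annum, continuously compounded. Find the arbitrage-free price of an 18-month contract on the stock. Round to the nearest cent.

€399.69

PV(dividends) I = 13.11·e^(−0.0158·10/12) + 13.11·e^(−0.0158·15/12) + 13.11·e^(−0.0158·16/12)
I = 12.9385 + 12.8536 + 12.8367 = 38.6288
F = (S − I)·e^(rT) = (428.96 − 38.6288) · e^(0.0158·18/12)
= 390.3312 · e^0.023700 = 390.3312 × 1.023983 = €399.69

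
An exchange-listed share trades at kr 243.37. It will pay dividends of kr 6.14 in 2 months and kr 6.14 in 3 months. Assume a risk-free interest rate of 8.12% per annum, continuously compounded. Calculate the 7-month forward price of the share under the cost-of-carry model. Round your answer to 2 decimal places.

PV(dividends) I = 6.14·e^(−0.0812·2/12) + 6.14·e^(−0.0812·3/12)
I = 6.0575 + 6.0166 = 12.0741
F = (S − I)·e^(rT) = (243.37 − 12.0741) · e^(0.0812·7/12)
= 231.2959 · e^0.047367 = 231.2959 × 1.048507 = kr 242.52

kr 242.52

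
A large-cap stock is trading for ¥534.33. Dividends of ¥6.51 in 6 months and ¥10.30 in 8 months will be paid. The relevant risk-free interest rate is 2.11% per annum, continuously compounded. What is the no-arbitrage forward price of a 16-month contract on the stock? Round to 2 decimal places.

PV(dividends) I = 6.51·e^(−0.0211·6/12) + 10.30·e^(−0.0211·8/12)
I = 6.4417 + 10.1561 = 16.5978
F = (S − I)·e^(rT) = (534.33 − 16.5978) · e^(0.0211·16/12)
= 517.7322 · e^0.028133 = 517.7322 × 1.028532 = ¥532.50

¥532.50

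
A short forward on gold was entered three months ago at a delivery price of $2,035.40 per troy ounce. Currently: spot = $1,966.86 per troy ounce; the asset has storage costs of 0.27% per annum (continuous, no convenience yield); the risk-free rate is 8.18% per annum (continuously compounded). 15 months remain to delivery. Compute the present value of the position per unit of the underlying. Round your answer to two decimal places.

-$135.94 per troy ounce

Current fair forward for the remaining 15 months: F = S·e^((r + u)·T), (r + u) = 0.0818 + 0.0027 = 0.0845
F = 1966.86 · e^(0.0845 × 15/12) = 1966.86 × 1.11140502 = 2185.9781
Value of long forward = (F − K)·e^(−rT) = (2185.9781 − 2035.40) · e^(−0.0818·15/12)
= 150.5781 × 0.90280382 = 135.94
Short position value = −(long value) = -$135.94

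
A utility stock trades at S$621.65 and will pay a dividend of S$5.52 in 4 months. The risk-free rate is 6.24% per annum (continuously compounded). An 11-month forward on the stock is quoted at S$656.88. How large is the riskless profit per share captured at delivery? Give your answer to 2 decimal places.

PV(dividends) I = 5.52·e^(−0.0624·4/12) = 5.4064
Fair forward F* = (S − I)·e^(rT) = (621.65 − 5.4064)·e^0.057200 = 616.2436 × 1.058868 = 652.5206
Market S$656.88 > fair 652.5206: forward overpriced → cash-and-carry (borrow at r, buy the stock and collect the dividends, short the forward).
Profit at T = |F_mkt − F*| = |656.88 − 652.5206| = S$4.36 per share

S$4.36 per share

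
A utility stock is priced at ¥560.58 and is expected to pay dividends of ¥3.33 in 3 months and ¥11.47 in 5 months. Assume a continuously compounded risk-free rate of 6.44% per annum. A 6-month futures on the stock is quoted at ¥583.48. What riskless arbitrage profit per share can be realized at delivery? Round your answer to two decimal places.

¥19.47 per share

PV(dividends) I = 3.33·e^(−0.0644·3/12) + 11.47·e^(−0.0644·5/12) = 14.4431
Fair futures F* = (S − I)·e^(rT) = (560.58 − 14.4431)·e^0.032200 = 546.1369 × 1.032724 = 564.0087
Market ¥583.48 > fair 564.0087: forward overpriced → cash-and-carry (borrow at r, buy the stock and collect the dividends, short the forward).
Profit at T = |F_mkt − F*| = |583.48 − 564.0087| = ¥19.47 per share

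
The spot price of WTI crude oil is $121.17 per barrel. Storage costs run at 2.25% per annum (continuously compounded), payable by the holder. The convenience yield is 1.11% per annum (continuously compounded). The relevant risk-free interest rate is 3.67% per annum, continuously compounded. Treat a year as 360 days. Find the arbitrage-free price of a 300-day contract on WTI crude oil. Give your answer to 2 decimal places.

Net carry = r + u − y = 0.0367 + 0.0225 − 0.0111 = 0.0481
F = S·e^((r+u−y)T) = 121.17 · e^(0.0481 × 300/360) = 121.17 · e^0.040083
= 121.17 × 1.040897 = $126.13 per barrel

$126.13 per barrel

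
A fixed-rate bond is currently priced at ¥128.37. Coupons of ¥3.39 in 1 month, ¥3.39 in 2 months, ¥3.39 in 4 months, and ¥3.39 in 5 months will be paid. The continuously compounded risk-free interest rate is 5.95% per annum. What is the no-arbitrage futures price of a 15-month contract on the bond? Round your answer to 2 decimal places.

¥123.89

PV(coupons) I = 3.39·e^(−0.0595·1/12) + 3.39·e^(−0.0595·2/12) + 3.39·e^(−0.0595·4/12) + 3.39·e^(−0.0595·5/12)
I = 3.3732 + 3.3565 + 3.3234 + 3.3070 = 13.3601
F = (S − I)·e^(rT) = (128.37 − 13.3601) · e^(0.0595·15/12)
= 115.0099 · e^0.074375 = 115.0099 × 1.077211 = ¥123.89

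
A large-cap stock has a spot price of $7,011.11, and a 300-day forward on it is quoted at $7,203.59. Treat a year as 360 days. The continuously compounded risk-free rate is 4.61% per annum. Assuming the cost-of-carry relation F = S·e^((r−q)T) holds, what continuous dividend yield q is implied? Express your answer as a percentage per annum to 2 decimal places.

From F = S·e^((r−q)T): (r − q) = ln(F/S)/T
ln(7203.59/7011.11) = ln(1.027454) = 0.027084
(r − q) = 0.027084 / (300/360) = 0.032501
q = r − ln(F/S)/T = 0.0461 − 0.032501 = 0.013599
q = 1.36%

1.36%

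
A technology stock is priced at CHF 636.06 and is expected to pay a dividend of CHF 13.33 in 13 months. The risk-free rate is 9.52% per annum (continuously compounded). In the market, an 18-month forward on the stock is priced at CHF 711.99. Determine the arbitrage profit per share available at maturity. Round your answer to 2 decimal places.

PV(dividends) I = 13.33·e^(−0.0952·13/12) = 12.0237
Fair forward F* = (S − I)·e^(rT) = (636.06 − 12.0237)·e^0.142800 = 624.0363 × 1.153499 = 719.8252
Market CHF 711.99 < fair 719.8252: forward underpriced → reverse cash-and-carry (short the stock, invest proceeds at r, pay the dividends, go long the forward).
Profit at T = |F_mkt − F*| = |711.99 − 719.8252| = CHF 7.84 per share

CHF 7.84 per share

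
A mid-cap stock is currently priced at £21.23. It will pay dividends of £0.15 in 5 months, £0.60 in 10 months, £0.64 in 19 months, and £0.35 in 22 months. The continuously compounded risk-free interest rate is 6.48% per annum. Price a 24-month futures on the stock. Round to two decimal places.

£22.34

PV(dividends) I = 0.15·e^(−0.0648·5/12) + 0.60·e^(−0.0648·10/12) + 0.64·e^(−0.0648·19/12) + 0.35·e^(−0.0648·22/12)
I = 0.1460 + 0.5685 + 0.5776 + 0.3108 = 1.6029
F = (S − I)·e^(rT) = (21.23 − 1.6029) · e^(0.0648·24/12)
= 19.6271 · e^0.129600 = 19.6271 × 1.138373 = £22.34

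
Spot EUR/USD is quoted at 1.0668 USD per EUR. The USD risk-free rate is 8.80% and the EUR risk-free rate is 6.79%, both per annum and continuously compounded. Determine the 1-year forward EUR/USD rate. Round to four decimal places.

F = S·e^((r_USD − r_EUR)T) = 1.0668 · e^((0.0880 − 0.0679) × 1)
= 1.0668 · e^0.020100 = 1.0668 × 1.020303
F = 1.0885 USD per EUR

1.0885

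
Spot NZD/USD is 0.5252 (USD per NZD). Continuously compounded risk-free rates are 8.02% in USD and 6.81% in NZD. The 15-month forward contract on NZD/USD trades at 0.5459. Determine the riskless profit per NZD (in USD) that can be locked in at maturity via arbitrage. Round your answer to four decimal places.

Fair forward: F* = S·e^(carry·T), with carry = (r_USD − r_NZD) = 0.0802 − 0.0681 = 0.0121
F* = 0.5252 · e^(0.0121 × 15/12) = 0.5252 · e^0.015125 = 0.5252 × 1.015240 = 0.5332
Market 0.5459 > fair 0.5332: forward overpriced → cash-and-carry (buy spot, short the forward).
At maturity, profit = |F_mkt − F*| = |0.5459 − 0.5332| = 0.0127 per NZD (in USD)

0.0127 per NZD (in USD)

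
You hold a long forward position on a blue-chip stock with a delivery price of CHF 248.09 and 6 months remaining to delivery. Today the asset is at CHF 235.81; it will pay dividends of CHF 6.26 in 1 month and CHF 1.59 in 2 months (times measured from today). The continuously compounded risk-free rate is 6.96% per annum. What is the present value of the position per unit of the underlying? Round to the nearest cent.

-CHF 11.59

PV(remaining dividends) I = 6.26·e^(−0.0696·1/12) + 1.59·e^(−0.0696·2/12) = 7.7955
Current forward F = (S − I)·e^(rT) = (235.81 − 7.7955)·e^(0.0696·6/12) = 228.0145 × 1.035413 = 236.0892
Value (long) = (F − K)·e^(−rT) = (236.0892 − 248.09) × 0.965799 = -11.5904
Value = -CHF 11.59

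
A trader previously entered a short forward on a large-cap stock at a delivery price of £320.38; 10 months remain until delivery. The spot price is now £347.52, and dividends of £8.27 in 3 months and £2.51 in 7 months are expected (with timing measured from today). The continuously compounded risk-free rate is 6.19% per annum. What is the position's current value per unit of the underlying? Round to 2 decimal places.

PV(remaining dividends) I = 8.27·e^(−0.0619·3/12) + 2.51·e^(−0.0619·7/12) = 10.5640
Current forward F = (S − I)·e^(rT) = (347.52 − 10.5640)·e^(0.0619·10/12) = 336.9560 × 1.052937 = 354.7934
Value (long) = (F − K)·e^(−rT) = (354.7934 − 320.38) × 0.949725 = 32.6833
Short position value = −(long value) = -£32.68

-£32.68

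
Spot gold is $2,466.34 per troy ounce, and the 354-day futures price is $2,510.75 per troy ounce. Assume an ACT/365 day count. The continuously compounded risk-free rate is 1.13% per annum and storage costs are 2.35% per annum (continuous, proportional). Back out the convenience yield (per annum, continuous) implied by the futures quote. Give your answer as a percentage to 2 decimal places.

F = S·e^((r+u−y)T) ⇒ (r+u−y) = ln(F/S)/T
ln(2510.75/2466.34) = 0.017846; /T ⇒ 0.018401
y = r + u − ln(F/S)/T = 0.0113 + 0.0235 − 0.018401 = 0.016399
y = 1.64%

1.64%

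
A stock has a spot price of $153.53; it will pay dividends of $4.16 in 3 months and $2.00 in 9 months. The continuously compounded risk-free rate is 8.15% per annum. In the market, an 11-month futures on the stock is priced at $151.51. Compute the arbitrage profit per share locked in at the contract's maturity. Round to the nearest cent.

PV(dividends) I = 4.16·e^(−0.0815·3/12) + 2.00·e^(−0.0815·9/12) = 5.9575
Fair futures F* = (S − I)·e^(rT) = (153.53 − 5.9575)·e^0.074708 = 147.5725 × 1.077569 = 159.0196
Market $151.51 < fair 159.0196: forward underpriced → reverse cash-and-carry (short the stock, invest proceeds at r, pay the dividends, go long the forward).
Profit at T = |F_mkt − F*| = |151.51 − 159.0196| = $7.51 per share

$7.51 per share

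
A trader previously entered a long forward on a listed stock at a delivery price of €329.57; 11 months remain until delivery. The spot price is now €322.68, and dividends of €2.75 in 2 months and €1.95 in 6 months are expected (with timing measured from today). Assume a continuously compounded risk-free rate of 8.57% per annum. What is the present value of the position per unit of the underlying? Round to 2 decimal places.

€13.43

PV(remaining dividends) I = 2.75·e^(−0.0857·2/12) + 1.95·e^(−0.0857·6/12) = 4.5792
Current forward F = (S − I)·e^(rT) = (322.68 − 4.5792)·e^(0.0857·11/12) = 318.1008 × 1.081726 = 344.0979
Value (long) = (F − K)·e^(−rT) = (344.0979 − 329.57) × 0.924448 = 13.4303
Value = €13.43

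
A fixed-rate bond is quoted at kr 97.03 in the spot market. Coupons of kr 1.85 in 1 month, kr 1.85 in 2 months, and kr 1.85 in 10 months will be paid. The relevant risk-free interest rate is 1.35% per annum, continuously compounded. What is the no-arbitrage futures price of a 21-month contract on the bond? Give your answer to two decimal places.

kr 93.69

PV(coupons) I = 1.85·e^(−0.0135·1/12) + 1.85·e^(−0.0135·2/12) + 1.85·e^(−0.0135·10/12)
I = 1.8479 + 1.8458 + 1.8293 = 5.5230
F = (S − I)·e^(rT) = (97.03 − 5.5230) · e^(0.0135·21/12)
= 91.5070 · e^0.023625 = 91.5070 × 1.023906 = kr 93.69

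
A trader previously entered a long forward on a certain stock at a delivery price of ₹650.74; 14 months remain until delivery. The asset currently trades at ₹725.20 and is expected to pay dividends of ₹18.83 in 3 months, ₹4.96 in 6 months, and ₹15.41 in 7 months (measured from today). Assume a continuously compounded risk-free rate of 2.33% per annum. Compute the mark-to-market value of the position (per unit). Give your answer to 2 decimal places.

PV(remaining dividends) I = 18.83·e^(−0.0233·3/12) + 4.96·e^(−0.0233·6/12) + 15.41·e^(−0.0233·7/12) = 38.8252
Current forward F = (S − I)·e^(rT) = (725.20 − 38.8252)·e^(0.0233·14/12) = 686.3748 × 1.027556 = 705.2885
Value (long) = (F − K)·e^(−rT) = (705.2885 − 650.74) × 0.973183 = 53.0857
Value = ₹53.09

₹53.09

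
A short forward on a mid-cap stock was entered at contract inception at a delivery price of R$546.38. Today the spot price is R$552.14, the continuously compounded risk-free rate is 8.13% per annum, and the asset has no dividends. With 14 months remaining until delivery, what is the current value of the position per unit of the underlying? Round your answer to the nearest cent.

Current fair forward for the remaining 14 months: F = S·e^(r·T), r = 0.0813
F = 552.14 · e^(0.0813 × 14/12) = 552.14 × 1.099494 = 607.0746
Value of long forward = (F − K)·e^(−rT) = (607.0746 − 546.38) · e^(−0.0813·14/12)
= 60.6946 × 0.909509 = 55.20
Short position value = −(long value) = -R$55.20

-R$55.20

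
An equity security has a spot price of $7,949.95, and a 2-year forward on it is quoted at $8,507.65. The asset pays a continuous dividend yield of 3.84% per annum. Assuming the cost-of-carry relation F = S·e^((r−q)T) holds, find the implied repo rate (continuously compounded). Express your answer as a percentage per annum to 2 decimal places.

From F = S·e^((r−q)T): (r − q) = ln(F/S)/T
ln(8507.65/7949.95) = ln(1.070151) = 0.067800
(r − q) = 0.067800 / (2) = 0.033900
r = ln(F/S)/T + q = 0.033900 + 0.0384 = 0.072300
r = 7.23%

7.23%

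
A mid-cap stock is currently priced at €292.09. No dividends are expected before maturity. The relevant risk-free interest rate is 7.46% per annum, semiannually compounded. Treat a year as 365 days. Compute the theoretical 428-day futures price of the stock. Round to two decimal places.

F = S · (1+r/2)^(2T)
= 292.09 × 1.089680
F = €318.28

€318.28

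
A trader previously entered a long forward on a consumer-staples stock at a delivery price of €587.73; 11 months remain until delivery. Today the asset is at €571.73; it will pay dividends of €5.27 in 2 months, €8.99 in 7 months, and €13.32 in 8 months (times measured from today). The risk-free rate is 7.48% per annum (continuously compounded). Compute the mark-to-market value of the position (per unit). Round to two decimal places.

-€3.53

PV(remaining dividends) I = 5.27·e^(−0.0748·2/12) + 8.99·e^(−0.0748·7/12) + 13.32·e^(−0.0748·8/12) = 26.4829
Current forward F = (S − I)·e^(rT) = (571.73 − 26.4829)·e^(0.0748·11/12) = 545.2471 × 1.070972 = 583.9444
Value (long) = (F − K)·e^(−rT) = (583.9444 − 587.73) × 0.933731 = -3.5347
Value = -€3.53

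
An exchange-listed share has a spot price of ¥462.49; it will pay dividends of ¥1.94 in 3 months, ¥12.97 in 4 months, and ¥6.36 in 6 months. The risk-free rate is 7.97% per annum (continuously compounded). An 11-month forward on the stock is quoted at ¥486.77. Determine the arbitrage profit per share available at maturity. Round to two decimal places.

¥11.43 per share

PV(dividends) I = 1.94·e^(−0.0797·3/12) + 12.97·e^(−0.0797·4/12) + 6.36·e^(−0.0797·6/12) = 20.6432
Fair forward F* = (S − I)·e^(rT) = (462.49 − 20.6432)·e^0.073058 = 441.8468 × 1.075793 = 475.3357
Market ¥486.77 > fair 475.3357: forward overpriced → cash-and-carry (borrow at r, buy the stock and collect the dividends, short the forward).
Profit at T = |F_mkt − F*| = |486.77 − 475.3357| = ¥11.43 per share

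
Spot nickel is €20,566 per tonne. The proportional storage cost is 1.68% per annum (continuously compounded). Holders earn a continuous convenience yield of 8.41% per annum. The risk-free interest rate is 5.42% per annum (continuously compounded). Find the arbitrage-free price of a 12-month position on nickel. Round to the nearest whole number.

Net carry = r + u − y = 0.0542 + 0.0168 − 0.0841 = -0.0131
F = S·e^((r+u−y)T) = 20566 · e^(-0.0131 × 12/12) = 20566 · e^-0.013100
= 20566 × 0.986985 = €20,298 per tonne

€20,298 per tonne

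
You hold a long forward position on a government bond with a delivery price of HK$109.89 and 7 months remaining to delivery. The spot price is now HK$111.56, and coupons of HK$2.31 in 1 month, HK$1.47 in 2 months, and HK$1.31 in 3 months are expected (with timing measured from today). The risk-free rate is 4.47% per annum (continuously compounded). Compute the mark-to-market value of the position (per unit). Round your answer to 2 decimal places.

PV(remaining coupons) I = 2.31·e^(−0.0447·1/12) + 1.47·e^(−0.0447·2/12) + 1.31·e^(−0.0447·3/12) = 5.0559
Current forward F = (S − I)·e^(rT) = (111.56 − 5.0559)·e^(0.0447·7/12) = 106.5041 × 1.026418 = 109.3177
Value (long) = (F − K)·e^(−rT) = (109.3177 − 109.89) × 0.974262 = -0.5576
Value = -HK$0.56

-HK$0.56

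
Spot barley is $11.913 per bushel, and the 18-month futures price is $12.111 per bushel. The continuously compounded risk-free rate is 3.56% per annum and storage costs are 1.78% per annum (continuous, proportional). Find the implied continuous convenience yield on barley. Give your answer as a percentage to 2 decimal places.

4.24%

F = S·e^((r+u−y)T) ⇒ (r+u−y) = ln(F/S)/T
ln(12.111/11.913) = 0.016484; /T ⇒ 0.010989
y = r + u − ln(F/S)/T = 0.0356 + 0.0178 − 0.010989 = 0.042411
y = 4.24%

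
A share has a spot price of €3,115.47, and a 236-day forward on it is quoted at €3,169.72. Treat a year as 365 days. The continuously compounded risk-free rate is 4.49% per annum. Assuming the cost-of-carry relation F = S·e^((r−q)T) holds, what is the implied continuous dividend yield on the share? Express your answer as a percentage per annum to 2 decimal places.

From F = S·e^((r−q)T): (r − q) = ln(F/S)/T
ln(3169.72/3115.47) = ln(1.017413) = 0.017263
(r − q) = 0.017263 / (236/365) = 0.026699
q = r − ln(F/S)/T = 0.0449 − 0.026699 = 0.018201
q = 1.82%

1.82%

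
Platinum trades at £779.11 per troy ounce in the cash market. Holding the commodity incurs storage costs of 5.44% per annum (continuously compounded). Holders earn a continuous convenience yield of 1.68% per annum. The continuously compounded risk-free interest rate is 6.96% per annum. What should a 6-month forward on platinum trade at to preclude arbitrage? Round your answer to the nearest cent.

£822.01 per troy ounce

Net carry = r + u − y = 0.0696 + 0.0544 − 0.0168 = 0.1072
F = S·e^((r+u−y)T) = 779.11 · e^(0.1072 × 6/12) = 779.11 · e^0.053600
= 779.11 × 1.055062 = £822.01 per troy ounce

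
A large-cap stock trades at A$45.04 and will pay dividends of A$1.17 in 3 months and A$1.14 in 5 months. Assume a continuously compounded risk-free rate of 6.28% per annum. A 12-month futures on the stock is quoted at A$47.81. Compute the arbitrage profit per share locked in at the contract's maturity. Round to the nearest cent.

PV(dividends) I = 1.17·e^(−0.0628·3/12) + 1.14·e^(−0.0628·5/12) = 2.2623
Fair futures F* = (S − I)·e^(rT) = (45.04 − 2.2623)·e^0.062800 = 42.7777 × 1.064814 = 45.5503
Market A$47.81 > fair 45.5503: forward overpriced → cash-and-carry (borrow at r, buy the stock and collect the dividends, short the forward).
Profit at T = |F_mkt − F*| = |47.81 − 45.5503| = A$2.26 per share

A$2.26 per share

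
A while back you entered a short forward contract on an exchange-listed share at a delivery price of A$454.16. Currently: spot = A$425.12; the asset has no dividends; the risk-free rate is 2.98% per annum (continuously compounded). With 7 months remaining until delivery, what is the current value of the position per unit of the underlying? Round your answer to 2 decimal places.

A$21.21

Current fair forward for the remaining 7 months: F = S·e^(r·T), r = 0.0298
F = 425.12 · e^(0.0298 × 7/12) = 425.12 × 1.017535 = 432.5745
Value of long forward = (F − K)·e^(−rT) = (432.5745 − 454.16) · e^(−0.0298·7/12)
= -21.5855 × 0.982767 = -21.21
Short position value = −(long value) = A$21.21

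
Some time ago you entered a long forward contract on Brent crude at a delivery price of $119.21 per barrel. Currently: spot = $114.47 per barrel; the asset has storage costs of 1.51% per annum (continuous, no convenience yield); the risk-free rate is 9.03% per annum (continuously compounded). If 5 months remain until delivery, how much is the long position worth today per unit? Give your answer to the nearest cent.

Current fair forward for the remaining 5 months: F = S·e^((r + u)·T), (r + u) = 0.0903 + 0.0151 = 0.1054
F = 114.47 · e^(0.1054 × 5/12) = 114.47 × 1.044895 = 119.6091
Value of long forward = (F − K)·e^(−rT) = (119.6091 − 119.21) · e^(−0.0903·5/12)
= 0.3991 × 0.963074 = 0.38

$0.38 per barrel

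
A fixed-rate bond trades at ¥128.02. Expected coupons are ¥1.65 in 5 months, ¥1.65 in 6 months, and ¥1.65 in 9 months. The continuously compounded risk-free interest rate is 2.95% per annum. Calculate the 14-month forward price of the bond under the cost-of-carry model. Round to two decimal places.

PV(coupons) I = 1.65·e^(−0.0295·5/12) + 1.65·e^(−0.0295·6/12) + 1.65·e^(−0.0295·9/12)
I = 1.6298 + 1.6258 + 1.6139 = 4.8695
F = (S − I)·e^(rT) = (128.02 − 4.8695) · e^(0.0295·14/12)
= 123.1505 · e^0.034417 = 123.1505 × 1.035016 = ¥127.46

¥127.46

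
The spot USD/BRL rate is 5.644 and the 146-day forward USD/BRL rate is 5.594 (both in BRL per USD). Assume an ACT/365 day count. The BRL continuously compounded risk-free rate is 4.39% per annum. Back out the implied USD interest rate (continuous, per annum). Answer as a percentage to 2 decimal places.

F = S·e^((r_BRL − r_USD)T) ⇒ r_USD = r_BRL − ln(F/S)/T
ln(5.594/5.644) = -0.008898; /(146/365) = -0.022245
r_USD = 0.0439 + 0.022245 = 0.066145
r_USD = 6.61%

6.61%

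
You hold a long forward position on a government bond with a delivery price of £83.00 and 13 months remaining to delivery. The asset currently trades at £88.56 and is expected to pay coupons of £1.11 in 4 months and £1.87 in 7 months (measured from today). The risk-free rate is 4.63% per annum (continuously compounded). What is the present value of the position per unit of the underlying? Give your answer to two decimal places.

PV(remaining coupons) I = 1.11·e^(−0.0463·4/12) + 1.87·e^(−0.0463·7/12) = 2.9132
Current forward F = (S − I)·e^(rT) = (88.56 − 2.9132)·e^(0.0463·13/12) = 85.6468 × 1.051438 = 90.0523
Value (long) = (F − K)·e^(−rT) = (90.0523 − 83.00) × 0.951079 = 6.7073
Value = £6.71

£6.71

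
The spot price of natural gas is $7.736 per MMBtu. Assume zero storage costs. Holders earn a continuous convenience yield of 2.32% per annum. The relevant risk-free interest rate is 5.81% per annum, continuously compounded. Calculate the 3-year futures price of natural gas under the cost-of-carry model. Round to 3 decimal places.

Net carry = r + u − y = 0.0581 + 0.0000 − 0.0232 = 0.0349
F = S·e^((r+u−y)T) = 7.736 · e^(0.0349 × 3) = 7.736 · e^0.104700
= 7.736 × 1.110377 = $8.590 per MMBtu

$8.590 per MMBtu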